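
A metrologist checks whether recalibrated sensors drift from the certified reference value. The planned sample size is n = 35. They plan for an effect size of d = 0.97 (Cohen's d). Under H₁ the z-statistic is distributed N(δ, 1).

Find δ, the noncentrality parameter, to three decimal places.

δ ≈ 5.739

δ = d·√n = 0.97 × √35 = 5.7386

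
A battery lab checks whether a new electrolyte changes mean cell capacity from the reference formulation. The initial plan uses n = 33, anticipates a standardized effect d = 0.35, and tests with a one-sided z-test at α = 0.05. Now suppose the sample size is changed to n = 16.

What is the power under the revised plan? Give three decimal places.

Power ≈ 0.403

With n = 16: δ = d·√n = 0.35 × √16 = 1.4000. Critical value z_{0.05} = 1.645.
Revised power = Φ(δ − 1.645) = Φ(-0.245) = 0.4033.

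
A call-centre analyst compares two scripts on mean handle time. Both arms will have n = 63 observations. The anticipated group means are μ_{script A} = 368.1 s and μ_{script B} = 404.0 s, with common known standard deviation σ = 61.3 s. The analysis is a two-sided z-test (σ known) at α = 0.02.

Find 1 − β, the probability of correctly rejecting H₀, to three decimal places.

Power ≈ 0.832

Standardized effect: d = |μ_{script A} − μ_{script B}| / σ = |368.1 − 404.0| / 61.3 = 0.5856
Noncentrality parameter: δ = d·√(n/2) = 0.5856 × √(63/2) = 3.2869
Two-sided α = 0.02 → critical value z_{0.01} = 2.326.
Power = Φ(δ − 2.326) + Φ(−δ − 2.326) = Φ(0.961) + Φ(-5.613) = 0.8316 + 0.0000 = 0.8316.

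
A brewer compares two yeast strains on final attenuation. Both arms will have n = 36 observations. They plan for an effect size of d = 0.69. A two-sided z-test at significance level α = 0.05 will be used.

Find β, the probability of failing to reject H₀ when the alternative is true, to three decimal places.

Noncentrality parameter: δ = d·√(n/2) = 0.69 × √(36/2) = 2.9274
Two-sided α = 0.05 → critical value z_{0.025} = 1.960.
Power = Φ(δ − 1.960) + Φ(−δ − 1.960) = Φ(0.967) + Φ(-4.887) = 0.8333 + 0.0000 = 0.8333.
Type II error: β = 1 − power = 1 − 0.8333 = 0.1667.

β ≈ 0.167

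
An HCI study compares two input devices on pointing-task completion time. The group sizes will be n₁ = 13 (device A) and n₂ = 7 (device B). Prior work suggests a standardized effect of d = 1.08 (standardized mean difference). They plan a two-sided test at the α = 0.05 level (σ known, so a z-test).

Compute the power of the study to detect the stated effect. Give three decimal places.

Noncentrality parameter: δ = d / √(1/n₁ + 1/n₂) = 1.08 / √(1/13 + 1/7) = 2.3037
Two-sided α = 0.05 → critical value z_{0.025} = 1.960.
Power = Φ(δ − 1.960) + Φ(−δ − 1.960) = Φ(0.344) + Φ(-4.264) = 0.6345 + 0.0000 = 0.6345.

Power ≈ 0.634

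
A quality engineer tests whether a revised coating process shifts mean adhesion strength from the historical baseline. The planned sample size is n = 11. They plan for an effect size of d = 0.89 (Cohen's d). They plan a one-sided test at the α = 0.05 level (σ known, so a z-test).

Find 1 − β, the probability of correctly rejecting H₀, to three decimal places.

Power ≈ 0.904

Noncentrality parameter: δ = d·√n = 0.89 × √11 = 2.9518
Critical value for a one-sided test at α = 0.05: z_α = 1.645.
Power = P(Z > 1.645 − δ) = Φ(1.307) = 0.9044.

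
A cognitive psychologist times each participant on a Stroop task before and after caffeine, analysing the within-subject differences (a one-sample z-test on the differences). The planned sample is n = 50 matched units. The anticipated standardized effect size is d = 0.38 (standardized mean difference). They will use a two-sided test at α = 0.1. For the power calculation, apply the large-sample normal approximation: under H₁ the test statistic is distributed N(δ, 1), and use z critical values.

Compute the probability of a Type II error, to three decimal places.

β ≈ 0.149

Noncentrality parameter: δ = d·√n = 0.38 × √50 = 2.6870
Two-sided α = 0.1 → critical value z_{0.05} = 1.645.
Power = Φ(δ − 1.645) + Φ(−δ − 1.645) = Φ(1.042) + Φ(-4.332) = 0.8513 + 0.0000 = 0.8513.
Type II error: β = 1 − power = 1 − 0.8513 = 0.1487.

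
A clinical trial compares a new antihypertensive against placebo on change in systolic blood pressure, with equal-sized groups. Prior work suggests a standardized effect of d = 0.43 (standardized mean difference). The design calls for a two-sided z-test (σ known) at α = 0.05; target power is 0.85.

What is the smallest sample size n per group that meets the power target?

Set Φ(δ − 1.960) = 0.85; then δ − 1.960 = Φ⁻¹(0.85) = 1.036, giving δ = 2.996.
(For δ > 0 the lower-tail rejection region contributes negligibly to power, so the one-term inversion is standard.)
δ = d·√(n/2) ⇒ n = 2(δ/d)² = 2 × (2.996 / 0.43)² = 97.12.
Round up to the next whole unit.

n = 98 per group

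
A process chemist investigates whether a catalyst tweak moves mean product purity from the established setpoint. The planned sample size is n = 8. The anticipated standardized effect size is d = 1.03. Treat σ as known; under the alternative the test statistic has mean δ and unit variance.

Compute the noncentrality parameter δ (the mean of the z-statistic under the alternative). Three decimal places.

δ ≈ 2.913

δ = d·√n = 1.03 × √8 = 2.9133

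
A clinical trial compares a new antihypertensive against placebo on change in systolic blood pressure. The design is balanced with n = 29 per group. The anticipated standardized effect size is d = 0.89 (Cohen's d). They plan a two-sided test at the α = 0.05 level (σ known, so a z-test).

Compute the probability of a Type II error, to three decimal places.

Noncentrality parameter: δ = d·√(n/2) = 0.89 × √(29/2) = 3.3890
Critical value for a two-sided test at α = 0.05: z_{α/2} = 1.960.
Power = Φ(δ − 1.960) + Φ(−δ − 1.960) = Φ(1.429) + Φ(-5.349) = 0.9235 + 0.0000 = 0.9235.
Type II error: β = 1 − power = 1 − 0.9235 = 0.0765.

β ≈ 0.076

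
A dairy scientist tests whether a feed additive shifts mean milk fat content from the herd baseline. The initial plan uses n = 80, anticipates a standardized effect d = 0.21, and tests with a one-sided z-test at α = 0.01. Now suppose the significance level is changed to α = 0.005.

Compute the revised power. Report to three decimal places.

Power ≈ 0.243

δ = d·√n = 0.21 × √80 = 1.8783 (unchanged). New critical value: z_{0.005} = 2.576.
Revised power = P(Z > 2.576 − δ) = Φ(-0.698) = 0.2427.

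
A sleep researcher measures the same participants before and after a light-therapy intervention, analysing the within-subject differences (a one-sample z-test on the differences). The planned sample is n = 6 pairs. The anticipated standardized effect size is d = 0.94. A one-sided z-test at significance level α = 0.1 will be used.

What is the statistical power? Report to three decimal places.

Power ≈ 0.846

Noncentrality parameter: δ = d·√n = 0.94 × √6 = 2.3025
Critical value for a one-sided test at α = 0.1: z_α = 1.282.
Power = P(Z > 1.282 − δ) = Φ(1.021) = 0.8464.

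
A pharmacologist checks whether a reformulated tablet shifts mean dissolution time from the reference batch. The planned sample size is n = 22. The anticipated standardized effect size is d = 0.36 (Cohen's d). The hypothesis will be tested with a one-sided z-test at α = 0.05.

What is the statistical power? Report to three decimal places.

Noncentrality parameter: δ = d·√n = 0.36 × √22 = 1.6885
Critical value for a one-sided test at α = 0.05: z_α = 1.645.
Power = P(Z > 1.645 − δ) = Φ(0.044) = 0.5174.

Power ≈ 0.517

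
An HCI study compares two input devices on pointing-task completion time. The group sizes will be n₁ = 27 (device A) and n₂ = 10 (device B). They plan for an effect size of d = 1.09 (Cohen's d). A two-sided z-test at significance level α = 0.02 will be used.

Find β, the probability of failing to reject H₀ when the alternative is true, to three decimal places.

Noncentrality parameter: δ = d / √(1/n₁ + 1/n₂) = 1.09 / √(1/27 + 1/10) = 2.9445
Two-sided α = 0.02 → critical value z_{0.01} = 2.326.
Power = Φ(δ − 2.326) + Φ(−δ − 2.326) = Φ(0.618) + Φ(-5.271) = 0.7318 + 0.0000 = 0.7318.
Type II error: β = 1 − power = 1 − 0.7318 = 0.2682.

β ≈ 0.268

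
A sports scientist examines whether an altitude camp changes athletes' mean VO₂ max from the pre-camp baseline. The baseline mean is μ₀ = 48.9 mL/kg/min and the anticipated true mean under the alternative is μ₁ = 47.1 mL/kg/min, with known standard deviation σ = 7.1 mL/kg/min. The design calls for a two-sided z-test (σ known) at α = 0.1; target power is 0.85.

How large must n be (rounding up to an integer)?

Standardized effect: d = |μ₁ − μ₀| / σ = |47.1 − 48.9| / 7.1 = 0.2535
Set Φ(δ − 1.645) = 0.85; then δ − 1.645 = Φ⁻¹(0.85) = 1.036, giving δ = 2.681.
(Ignoring the negligible lower-tail rejection probability gives the usual closed-form inversion.)
δ = d·√n ⇒ n = (δ/d)² = (2.681 / 0.2535)² = 111.86.
Round up to the next whole unit.

n = 112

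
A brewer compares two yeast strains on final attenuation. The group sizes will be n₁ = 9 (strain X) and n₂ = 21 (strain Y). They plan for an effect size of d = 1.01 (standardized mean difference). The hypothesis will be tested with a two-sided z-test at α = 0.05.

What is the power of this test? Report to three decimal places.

Noncentrality parameter: δ = d / √(1/n₁ + 1/n₂) = 1.01 / √(1/9 + 1/21) = 2.5351
Two-sided α = 0.05 → critical value z_{0.025} = 1.960.
Power = Φ(δ − 1.960) + Φ(−δ − 1.960) = Φ(0.575) + Φ(-4.495) = 0.7174 + 0.0000 = 0.7174.

Power ≈ 0.717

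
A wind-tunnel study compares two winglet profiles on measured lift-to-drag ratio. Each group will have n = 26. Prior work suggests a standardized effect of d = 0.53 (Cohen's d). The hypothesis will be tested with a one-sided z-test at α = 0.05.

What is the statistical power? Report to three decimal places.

Power ≈ 0.605

Noncentrality parameter: δ = d·√(n/2) = 0.53 × √(26/2) = 1.9109
Critical value for a one-sided test at α = 0.05: z_α = 1.645.
Power = Φ(δ − 1.645) = Φ(0.266) = 0.6049.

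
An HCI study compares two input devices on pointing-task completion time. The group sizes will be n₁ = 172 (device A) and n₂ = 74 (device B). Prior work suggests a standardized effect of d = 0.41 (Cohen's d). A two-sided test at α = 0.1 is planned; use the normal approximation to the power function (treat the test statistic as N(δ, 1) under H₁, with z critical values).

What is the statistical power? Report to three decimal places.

Power ≈ 0.904

Noncentrality parameter: δ = d / √(1/n₁ + 1/n₂) = 0.41 / √(1/172 + 1/74) = 2.9491
Two-sided α = 0.1 → critical value z_{0.05} = 1.645.
Power = Φ(δ − 1.645) + Φ(−δ − 1.645) = Φ(1.304) + Φ(-4.594) = 0.9039 + 0.0000 = 0.9039.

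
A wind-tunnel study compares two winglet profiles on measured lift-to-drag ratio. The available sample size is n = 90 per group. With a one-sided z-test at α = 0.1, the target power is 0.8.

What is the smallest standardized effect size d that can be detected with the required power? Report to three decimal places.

Need Φ(δ − 1.282) = 0.8, so δ = 1.282 + 0.842 = 2.123.
δ = d·√(n/2) ⇒ d = δ/√(n/2) = 2.123/√(90/2) = 0.3165.

d ≈ 0.317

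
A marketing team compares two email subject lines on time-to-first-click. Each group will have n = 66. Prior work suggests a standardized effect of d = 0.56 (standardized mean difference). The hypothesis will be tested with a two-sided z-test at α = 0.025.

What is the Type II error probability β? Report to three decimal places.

β ≈ 0.165

Noncentrality parameter: δ = d·√(n/2) = 0.56 × √(66/2) = 3.2170
Critical value for a two-sided test at α = 0.025: z_{α/2} = 2.241.
Power = Φ(δ − 2.241) + Φ(−δ − 2.241) = Φ(0.976) + Φ(-5.458) = 0.8354 + 0.0000 = 0.8354.
Type II error: β = 1 − power = 1 − 0.8354 = 0.1646.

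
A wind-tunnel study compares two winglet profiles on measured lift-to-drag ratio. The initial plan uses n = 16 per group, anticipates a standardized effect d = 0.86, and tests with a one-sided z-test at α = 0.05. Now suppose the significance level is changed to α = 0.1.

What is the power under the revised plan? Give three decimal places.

δ = d·√(n/2) = 0.86 × √(16/2) = 2.4324 (unchanged). New critical value: z_{0.1} = 1.282.
Revised power = P(Z > 1.282 − δ) = Φ(1.151) = 0.8751.

Power ≈ 0.875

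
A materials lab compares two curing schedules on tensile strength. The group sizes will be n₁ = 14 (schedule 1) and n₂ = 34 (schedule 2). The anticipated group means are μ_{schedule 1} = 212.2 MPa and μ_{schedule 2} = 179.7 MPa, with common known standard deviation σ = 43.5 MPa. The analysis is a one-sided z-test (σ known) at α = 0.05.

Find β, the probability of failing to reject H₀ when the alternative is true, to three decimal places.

Standardized effect: d = |μ_{schedule 1} − μ_{schedule 2}| / σ = |212.2 − 179.7| / 43.5 = 0.7471
Noncentrality parameter: δ = d / √(1/n₁ + 1/n₂) = 0.7471 / √(1/14 + 1/34) = 2.3528
Critical value for a one-sided test at α = 0.05: z_α = 1.645.
Power = P(Z > 1.645 − δ) = Φ(0.708) = 0.7605.
Type II error: β = 1 − power = 1 − 0.7605 = 0.2395.

β ≈ 0.240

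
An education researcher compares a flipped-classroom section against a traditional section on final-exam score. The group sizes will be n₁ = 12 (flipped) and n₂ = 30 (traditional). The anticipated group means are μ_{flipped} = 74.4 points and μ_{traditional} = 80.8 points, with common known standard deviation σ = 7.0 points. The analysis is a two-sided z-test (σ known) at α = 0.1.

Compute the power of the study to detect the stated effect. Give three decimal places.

Standardized effect: d = |μ_{flipped} − μ_{traditional}| / σ = |74.4 − 80.8| / 7.0 = 0.9143
Noncentrality parameter: δ = d / √(1/n₁ + 1/n₂) = 0.9143 / √(1/12 + 1/30) = 2.6768
Critical value for a two-sided test at α = 0.1: z_{α/2} = 1.645.
Power = Φ(δ − 1.645) + Φ(−δ − 1.645) = Φ(1.032) + Φ(-4.322) = 0.8489 + 0.0000 = 0.8489.

Power ≈ 0.849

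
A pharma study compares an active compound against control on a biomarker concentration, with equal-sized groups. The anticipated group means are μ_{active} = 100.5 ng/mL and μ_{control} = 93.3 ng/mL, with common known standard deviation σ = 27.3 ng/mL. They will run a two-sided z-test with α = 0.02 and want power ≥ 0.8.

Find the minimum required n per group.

Standardized effect: d = |μ_{active} − μ_{control}| / σ = |100.5 − 93.3| / 27.3 = 0.2637
Set Φ(δ − 2.326) = 0.8; then δ − 2.326 = Φ⁻¹(0.8) = 0.842, giving δ = 3.168.
(The Φ(−δ − z_{α/2}) term is vanishingly small for δ > 0 and is dropped in the standard sample-size formula.)
δ = d·√(n/2) ⇒ n = 2(δ/d)² = 2 × (3.168 / 0.2637)² = 288.57.
Round up to the next whole unit.

n = 289 per group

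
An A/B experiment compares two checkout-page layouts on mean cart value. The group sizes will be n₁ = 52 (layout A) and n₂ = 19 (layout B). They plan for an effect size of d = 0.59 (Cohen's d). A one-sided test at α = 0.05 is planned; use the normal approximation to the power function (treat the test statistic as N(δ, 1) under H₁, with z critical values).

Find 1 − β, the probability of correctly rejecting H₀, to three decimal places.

Noncentrality parameter: δ = d / √(1/n₁ + 1/n₂) = 0.59 / √(1/52 + 1/19) = 2.2009
Critical value for a one-sided test at α = 0.05: z_α = 1.645.
Power = Φ(δ − 1.645) = Φ(0.556) = 0.7109.

Power ≈ 0.711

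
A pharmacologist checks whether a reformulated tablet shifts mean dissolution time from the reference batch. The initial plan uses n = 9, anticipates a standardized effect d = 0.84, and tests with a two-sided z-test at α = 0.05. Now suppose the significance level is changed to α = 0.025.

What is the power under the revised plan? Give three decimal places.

Power ≈ 0.610

δ = d·√n = 0.84 × √9 = 2.5200 (unchanged). New critical value: z_{0.0125} = 2.241.
Revised power = Φ(δ − 2.241) + Φ(−δ − 2.241) = Φ(0.279) + Φ(-4.761) = 0.6097 + 0.0000 = 0.6097.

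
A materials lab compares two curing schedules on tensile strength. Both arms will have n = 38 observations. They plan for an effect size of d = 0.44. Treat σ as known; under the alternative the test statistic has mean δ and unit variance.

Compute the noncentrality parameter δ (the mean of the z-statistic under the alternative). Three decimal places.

δ ≈ 1.918

δ = d·√(n/2) = 0.44 × √(38/2) = 1.9179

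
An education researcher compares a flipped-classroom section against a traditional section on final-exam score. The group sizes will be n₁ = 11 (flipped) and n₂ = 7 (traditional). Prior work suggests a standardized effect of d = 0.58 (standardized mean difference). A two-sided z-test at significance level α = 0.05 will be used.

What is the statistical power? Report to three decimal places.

Power ≈ 0.224

Noncentrality parameter: δ = d / √(1/n₁ + 1/n₂) = 0.58 / √(1/11 + 1/7) = 1.1996
Two-sided α = 0.05 → critical value z_{0.025} = 1.960.
Power = Φ(δ − 1.960) + Φ(−δ − 1.960) = Φ(-0.760) + Φ(-3.160) = 0.2235 + 0.0008 = 0.2243.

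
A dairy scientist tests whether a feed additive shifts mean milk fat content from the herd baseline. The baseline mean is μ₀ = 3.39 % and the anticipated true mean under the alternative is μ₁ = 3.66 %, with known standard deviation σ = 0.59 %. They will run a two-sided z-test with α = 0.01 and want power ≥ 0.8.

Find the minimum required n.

Standardized effect: d = |μ₁ − μ₀| / σ = |3.66 − 3.39| / 0.59 = 0.4576
Set Φ(δ − 2.576) = 0.8; then δ − 2.576 = Φ⁻¹(0.8) = 0.842, giving δ = 3.417.
(The Φ(−δ − z_{α/2}) term is vanishingly small for δ > 0 and is dropped in the standard sample-size formula.)
δ = d·√n ⇒ n = (δ/d)² = (3.417 / 0.4576)² = 55.77.
Round up to the next whole unit.

n = 56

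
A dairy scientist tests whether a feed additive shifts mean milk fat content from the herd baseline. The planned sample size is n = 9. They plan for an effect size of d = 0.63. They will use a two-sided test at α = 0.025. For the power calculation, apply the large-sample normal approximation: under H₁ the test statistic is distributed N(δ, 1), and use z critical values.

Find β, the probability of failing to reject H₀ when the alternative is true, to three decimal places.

Noncentrality parameter: δ = d·√n = 0.63 × √9 = 1.8900
Critical value for a two-sided test at α = 0.025: z_{α/2} = 2.241.
Power = Φ(δ − 2.241) + Φ(−δ − 2.241) = Φ(-0.351) + Φ(-4.131) = 0.3626 + 0.0000 = 0.3627.
Type II error: β = 1 − power = 1 − 0.3627 = 0.6373.

β ≈ 0.637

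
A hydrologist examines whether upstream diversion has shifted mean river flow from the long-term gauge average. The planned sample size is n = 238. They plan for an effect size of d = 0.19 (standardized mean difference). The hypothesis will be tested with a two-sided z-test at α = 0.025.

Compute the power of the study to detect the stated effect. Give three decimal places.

Noncentrality parameter: δ = d·√n = 0.19 × √238 = 2.9312
Critical value for a two-sided test at α = 0.025: z_{α/2} = 2.241.
Power = Φ(δ − 2.241) + Φ(−δ − 2.241) = Φ(0.690) + Φ(-5.173) = 0.7548 + 0.0000 = 0.7548.

Power ≈ 0.755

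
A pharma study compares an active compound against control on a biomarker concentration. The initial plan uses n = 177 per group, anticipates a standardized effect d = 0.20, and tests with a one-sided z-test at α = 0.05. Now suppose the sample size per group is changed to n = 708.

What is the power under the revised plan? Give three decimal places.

Power ≈ 0.983

With n = 708 per group: δ = d·√(n/2) = 0.20 × √(708/2) = 3.7630. Critical value z_{0.05} = 1.645.
Revised power = Φ(δ − 1.645) = Φ(2.118) = 0.9829.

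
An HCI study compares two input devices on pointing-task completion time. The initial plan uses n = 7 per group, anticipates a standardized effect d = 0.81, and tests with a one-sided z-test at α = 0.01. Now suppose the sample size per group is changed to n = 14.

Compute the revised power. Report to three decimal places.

Power ≈ 0.427

With n = 14 per group: δ = d·√(n/2) = 0.81 × √(14/2) = 2.1431. Critical value z_{0.01} = 2.326.
Revised power = Φ(δ − 2.326) = Φ(-0.183) = 0.4273.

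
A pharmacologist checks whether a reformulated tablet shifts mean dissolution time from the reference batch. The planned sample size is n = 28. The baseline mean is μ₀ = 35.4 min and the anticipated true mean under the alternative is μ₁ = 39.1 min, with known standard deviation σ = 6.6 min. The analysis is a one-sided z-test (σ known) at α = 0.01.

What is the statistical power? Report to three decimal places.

Standardized effect: d = |μ₁ − μ₀| / σ = |39.1 − 35.4| / 6.6 = 0.5606
Noncentrality parameter: δ = d·√n = 0.5606 × √28 = 2.9664
Critical value for a one-sided test at α = 0.01: z_α = 2.326.
Power = Φ(δ − 2.326) = Φ(0.640) = 0.7389.

Power ≈ 0.739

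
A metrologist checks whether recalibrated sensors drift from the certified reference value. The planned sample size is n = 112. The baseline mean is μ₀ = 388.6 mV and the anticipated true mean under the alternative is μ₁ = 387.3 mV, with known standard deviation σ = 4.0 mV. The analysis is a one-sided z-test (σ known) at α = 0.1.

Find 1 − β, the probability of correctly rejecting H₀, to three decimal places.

Power ≈ 0.985

Standardized effect: d = |μ₁ − μ₀| / σ = |387.3 − 388.6| / 4.0 = 0.3250
Noncentrality parameter: δ = d·√n = 0.3250 × √112 = 3.4395
Critical value for a one-sided test at α = 0.1: z_α = 1.282.
Power = Φ(δ − 1.282) = Φ(2.158) = 0.9845.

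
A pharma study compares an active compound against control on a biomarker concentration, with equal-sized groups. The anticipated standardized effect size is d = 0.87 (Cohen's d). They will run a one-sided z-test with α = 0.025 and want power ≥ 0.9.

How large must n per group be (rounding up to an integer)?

n = 28 per group

For power 0.9 need Φ(δ − z_{0.025}) = 0.9, so δ = z_{0.025} + z_{0.10} = 1.960 + 1.282 = 3.242.
δ = d·√(n/2) ⇒ n = 2(δ/d)² = 2 × (3.242 / 0.87)² = 27.76.
Rounding up, n = 28 per group.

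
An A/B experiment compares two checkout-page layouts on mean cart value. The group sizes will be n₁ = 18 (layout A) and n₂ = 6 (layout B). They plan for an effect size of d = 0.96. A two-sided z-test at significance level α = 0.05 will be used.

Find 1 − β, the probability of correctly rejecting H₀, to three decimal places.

Noncentrality parameter: δ = d / √(1/n₁ + 1/n₂) = 0.96 / √(1/18 + 1/6) = 2.0365
Two-sided α = 0.05 → critical value z_{0.025} = 1.960.
Power = Φ(δ − 1.960) + Φ(−δ − 1.960) = Φ(0.077) + Φ(-3.996) = 0.5305 + 0.0000 = 0.5305.

Power ≈ 0.531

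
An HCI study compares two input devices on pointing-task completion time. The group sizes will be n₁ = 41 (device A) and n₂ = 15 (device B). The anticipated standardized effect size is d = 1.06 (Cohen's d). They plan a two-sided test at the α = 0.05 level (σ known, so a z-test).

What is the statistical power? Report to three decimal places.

Noncentrality parameter: δ = d / √(1/n₁ + 1/n₂) = 1.06 / √(1/41 + 1/15) = 3.5128
Two-sided α = 0.05 → critical value z_{0.025} = 1.960.
Power = Φ(δ − 1.960) + Φ(−δ − 1.960) = Φ(1.553) + Φ(-5.473) = 0.9398 + 0.0000 = 0.9398.

Power ≈ 0.940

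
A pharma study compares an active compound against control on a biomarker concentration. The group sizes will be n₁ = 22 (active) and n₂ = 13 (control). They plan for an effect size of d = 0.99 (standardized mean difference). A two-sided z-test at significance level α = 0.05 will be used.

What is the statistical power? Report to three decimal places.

Noncentrality parameter: δ = d / √(1/n₁ + 1/n₂) = 0.99 / √(1/22 + 1/13) = 2.8300
Critical value for a two-sided test at α = 0.05: z_{α/2} = 1.960.
Power = Φ(δ − 1.960) + Φ(−δ − 1.960) = Φ(0.870) + Φ(-4.790) = 0.8079 + 0.0000 = 0.8079.

Power ≈ 0.808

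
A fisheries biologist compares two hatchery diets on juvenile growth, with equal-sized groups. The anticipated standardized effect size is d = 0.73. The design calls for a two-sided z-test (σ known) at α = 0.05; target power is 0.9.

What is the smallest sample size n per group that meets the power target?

For power 0.9 need Φ(δ − z_{0.025}) = 0.9, so δ = z_{0.025} + z_{0.10} = 1.960 + 1.282 = 3.242.
(For δ > 0 the lower-tail rejection region contributes negligibly to power, so the one-term inversion is standard.)
δ = d·√(n/2) ⇒ n = 2(δ/d)² = 2 × (3.242 / 0.73)² = 39.43.
Rounding up, n = 40 per group.

n = 40 per group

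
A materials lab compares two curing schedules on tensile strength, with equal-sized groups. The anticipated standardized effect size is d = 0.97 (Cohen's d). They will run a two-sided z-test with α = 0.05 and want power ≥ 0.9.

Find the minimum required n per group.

For power 0.9 need Φ(δ − z_{0.025}) = 0.9, so δ = z_{0.025} + z_{0.10} = 1.960 + 1.282 = 3.242.
(Ignoring the negligible lower-tail rejection probability gives the usual closed-form inversion.)
δ = d·√(n/2) ⇒ n = 2(δ/d)² = 2 × (3.242 / 0.97)² = 22.33.
Rounding up, n = 23 per group.

n = 23 per group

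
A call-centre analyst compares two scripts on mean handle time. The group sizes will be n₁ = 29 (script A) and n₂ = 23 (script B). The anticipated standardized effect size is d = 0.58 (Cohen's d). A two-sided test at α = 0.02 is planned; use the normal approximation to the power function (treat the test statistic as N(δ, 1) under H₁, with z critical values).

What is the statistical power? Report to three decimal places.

Noncentrality parameter: δ = d / √(1/n₁ + 1/n₂) = 0.58 / √(1/29 + 1/23) = 2.0773
Two-sided α = 0.02 → critical value z_{0.01} = 2.326.
Power = Φ(δ − 2.326) + Φ(−δ − 2.326) = Φ(-0.249) + Φ(-4.404) = 0.4016 + 0.0000 = 0.4016.

Power ≈ 0.402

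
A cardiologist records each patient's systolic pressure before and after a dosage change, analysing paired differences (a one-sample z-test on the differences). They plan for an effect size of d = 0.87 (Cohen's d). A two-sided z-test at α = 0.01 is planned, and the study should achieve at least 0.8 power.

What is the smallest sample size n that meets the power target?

For power 0.8 need Φ(δ − z_{0.005}) = 0.8, so δ = z_{0.005} + z_{0.20} = 2.576 + 0.842 = 3.417.
(Ignoring the negligible lower-tail rejection probability gives the usual closed-form inversion.)
δ = d·√n ⇒ n = (δ/d)² = (3.417 / 0.87)² = 15.43.
Rounding up, n = 16.

n = 16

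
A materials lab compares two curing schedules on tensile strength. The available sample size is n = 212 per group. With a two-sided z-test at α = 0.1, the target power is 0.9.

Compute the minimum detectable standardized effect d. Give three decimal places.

d ≈ 0.284

Need Φ(δ − 1.645) = 0.9, so δ = 1.645 + 1.282 = 2.926.
(The second rejection-region term Φ(−δ − z_{α/2}) is negligible and dropped.)
δ = d·√(n/2) ⇒ d = δ/√(n/2) = 2.926/√(212/2) = 0.2842.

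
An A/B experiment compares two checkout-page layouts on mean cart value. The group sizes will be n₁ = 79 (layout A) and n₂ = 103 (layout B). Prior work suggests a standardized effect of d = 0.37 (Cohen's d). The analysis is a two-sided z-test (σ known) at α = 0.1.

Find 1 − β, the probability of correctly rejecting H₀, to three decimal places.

Power ≈ 0.797

Noncentrality parameter: λ = d / √(1/n₁ + 1/n₂) = 0.37 / √(1/79 + 1/103) = 2.4740
Critical value for a two-sided test at α = 0.1: z_{α/2} = 1.645.
Power = Φ(λ − 1.645) + Φ(−λ − 1.645) = Φ(0.829) + Φ(-4.119) = 0.7965 + 0.0000 = 0.7965.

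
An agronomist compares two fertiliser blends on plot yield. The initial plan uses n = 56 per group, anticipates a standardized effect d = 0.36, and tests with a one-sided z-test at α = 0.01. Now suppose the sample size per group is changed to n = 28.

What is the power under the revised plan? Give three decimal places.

With n = 28 per group: δ = d·√(n/2) = 0.36 × √(28/2) = 1.3470. Critical value z_{0.01} = 2.326.
Revised power = P(Z > 2.326 − δ) = Φ(-0.979) = 0.1637.

Power ≈ 0.164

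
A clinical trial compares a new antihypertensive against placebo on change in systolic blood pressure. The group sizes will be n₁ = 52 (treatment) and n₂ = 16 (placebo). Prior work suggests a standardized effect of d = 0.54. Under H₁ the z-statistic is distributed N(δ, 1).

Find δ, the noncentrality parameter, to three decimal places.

δ ≈ 1.889

The noncentrality parameter scales effect size by the design's sample-size factor: δ = d / √(1/n₁ + 1/n₂) = 0.54 / √(1/52 + 1/16) = 1.8889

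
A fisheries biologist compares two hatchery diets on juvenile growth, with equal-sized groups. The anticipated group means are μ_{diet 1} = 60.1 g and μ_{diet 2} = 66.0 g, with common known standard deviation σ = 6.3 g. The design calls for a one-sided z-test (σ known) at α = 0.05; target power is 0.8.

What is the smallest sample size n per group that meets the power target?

Standardized effect: d = |μ_{diet 1} − μ_{diet 2}| / σ = |60.1 − 66.0| / 6.3 = 0.9365
Set Φ(δ − 1.645) = 0.8; then δ − 1.645 = Φ⁻¹(0.8) = 0.842, giving δ = 2.486.
δ = d·√(n/2) ⇒ n = 2(δ/d)² = 2 × (2.486 / 0.9365)² = 14.10.
Rounding up, n = 15 per group.

n = 15 per group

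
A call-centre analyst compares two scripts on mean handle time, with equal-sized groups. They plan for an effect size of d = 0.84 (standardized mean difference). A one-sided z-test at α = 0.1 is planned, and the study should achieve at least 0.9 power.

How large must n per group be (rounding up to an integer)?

Set Φ(δ − 1.282) = 0.9; then δ − 1.282 = Φ⁻¹(0.9) = 1.282, giving δ = 2.563.
δ = d·√(n/2) ⇒ n = 2(δ/d)² = 2 × (2.563 / 0.84)² = 18.62.
Round up to the next whole unit.

n = 19 per group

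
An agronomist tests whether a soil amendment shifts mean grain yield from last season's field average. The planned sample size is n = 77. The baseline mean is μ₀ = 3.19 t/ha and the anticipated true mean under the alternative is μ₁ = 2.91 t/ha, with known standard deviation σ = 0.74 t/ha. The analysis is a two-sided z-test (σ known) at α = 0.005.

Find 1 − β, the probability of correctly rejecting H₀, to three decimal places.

Standardized effect: d = |μ₁ − μ₀| / σ = |2.91 − 3.19| / 0.74 = 0.3784
Noncentrality parameter: λ = d·√n = 0.3784 × √77 = 3.3203
Two-sided α = 0.005 → critical value z_{0.0025} = 2.807.
Power = Φ(λ − 2.807) + Φ(−λ − 2.807) = Φ(0.513) + Φ(-6.127) = 0.6961 + 0.0000 = 0.6961.

Power ≈ 0.696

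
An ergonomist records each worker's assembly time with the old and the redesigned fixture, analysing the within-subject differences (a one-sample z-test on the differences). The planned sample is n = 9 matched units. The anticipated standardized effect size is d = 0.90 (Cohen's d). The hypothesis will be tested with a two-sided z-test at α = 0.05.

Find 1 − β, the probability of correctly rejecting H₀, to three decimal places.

Noncentrality parameter: δ = d·√n = 0.90 × √9 = 2.7000
Two-sided α = 0.05 → critical value z_{0.025} = 1.960.
Power = Φ(δ − 1.960) + Φ(−δ − 1.960) = Φ(0.740) + Φ(-4.660) = 0.7704 + 0.0000 = 0.7704.

Power ≈ 0.770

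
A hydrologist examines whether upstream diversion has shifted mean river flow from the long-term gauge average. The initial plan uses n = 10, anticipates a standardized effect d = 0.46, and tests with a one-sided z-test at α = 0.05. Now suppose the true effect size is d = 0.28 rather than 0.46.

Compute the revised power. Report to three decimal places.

Power ≈ 0.224

With d = 0.28: δ = d·√n = 0.28 × √10 = 0.8854. Critical value z_{0.05} = 1.645.
Revised power = Φ(δ − 1.645) = Φ(-0.759) = 0.2238.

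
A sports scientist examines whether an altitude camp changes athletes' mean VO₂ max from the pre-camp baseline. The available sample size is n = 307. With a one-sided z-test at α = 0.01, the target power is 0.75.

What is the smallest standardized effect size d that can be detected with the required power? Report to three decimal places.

Need Φ(δ − 2.326) = 0.75, so δ = 2.326 + 0.674 = 3.001.
δ = d·√n ⇒ d = δ/√n = 3.001/√307 = 0.1713.

d ≈ 0.171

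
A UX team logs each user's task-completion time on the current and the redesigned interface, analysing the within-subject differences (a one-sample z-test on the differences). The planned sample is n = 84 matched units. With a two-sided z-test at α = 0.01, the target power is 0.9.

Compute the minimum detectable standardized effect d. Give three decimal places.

Need Φ(δ − 2.576) = 0.9, so δ = 2.576 + 1.282 = 3.857.
(The second rejection-region term Φ(−δ − z_{α/2}) is negligible and dropped.)
δ = d·√n ⇒ d = δ/√n = 3.857/√84 = 0.4209.

d ≈ 0.421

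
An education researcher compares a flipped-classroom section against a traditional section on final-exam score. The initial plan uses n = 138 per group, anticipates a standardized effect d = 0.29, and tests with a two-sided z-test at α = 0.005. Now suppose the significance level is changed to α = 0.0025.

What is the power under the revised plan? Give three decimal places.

δ = d·√(n/2) = 0.29 × √(138/2) = 2.4089 (unchanged). New critical value: z_{0.0013} = 3.023.
Revised power = Φ(δ − 3.023) + Φ(−δ − 3.023) = Φ(-0.614) + Φ(-5.432) = 0.2695 + 0.0000 = 0.2695.

Power ≈ 0.269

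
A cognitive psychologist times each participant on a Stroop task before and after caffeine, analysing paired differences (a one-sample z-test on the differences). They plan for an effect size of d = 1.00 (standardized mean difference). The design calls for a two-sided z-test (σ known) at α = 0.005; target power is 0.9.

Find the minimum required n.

n = 17

Set Φ(δ − 2.807) = 0.9; then δ − 2.807 = Φ⁻¹(0.9) = 1.282, giving δ = 4.089.
(For δ > 0 the lower-tail rejection region contributes negligibly to power, so the one-term inversion is standard.)
δ = d·√n ⇒ n = (δ/d)² = (4.089 / 1.00)² = 16.72.
Rounding up, n = 17.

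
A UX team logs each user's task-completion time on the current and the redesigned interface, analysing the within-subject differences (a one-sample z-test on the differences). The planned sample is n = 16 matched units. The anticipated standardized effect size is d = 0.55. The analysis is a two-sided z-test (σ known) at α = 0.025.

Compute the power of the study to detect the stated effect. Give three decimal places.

Power ≈ 0.483

Noncentrality parameter: δ = d·√n = 0.55 × √16 = 2.2000
Two-sided α = 0.025 → critical value z_{0.0125} = 2.241.
Power = Φ(δ − 2.241) + Φ(−δ − 2.241) = Φ(-0.041) + Φ(-4.441) = 0.4835 + 0.0000 = 0.4835.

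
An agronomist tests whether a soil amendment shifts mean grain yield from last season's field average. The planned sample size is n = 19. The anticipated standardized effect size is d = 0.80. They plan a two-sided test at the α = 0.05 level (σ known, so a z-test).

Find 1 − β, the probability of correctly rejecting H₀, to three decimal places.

Power ≈ 0.937

Noncentrality parameter: δ = d·√n = 0.80 × √19 = 3.4871
Two-sided α = 0.05 → critical value z_{0.025} = 1.960.
Power = Φ(δ − 1.960) + Φ(−δ − 1.960) = Φ(1.527) + Φ(-5.447) = 0.9366 + 0.0000 = 0.9366.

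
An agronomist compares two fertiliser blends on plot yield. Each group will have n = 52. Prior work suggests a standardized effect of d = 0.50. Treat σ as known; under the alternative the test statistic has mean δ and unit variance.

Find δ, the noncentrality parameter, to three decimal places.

δ ≈ 2.550

δ = d·√(n/2) = 0.50 × √(52/2) = 2.5495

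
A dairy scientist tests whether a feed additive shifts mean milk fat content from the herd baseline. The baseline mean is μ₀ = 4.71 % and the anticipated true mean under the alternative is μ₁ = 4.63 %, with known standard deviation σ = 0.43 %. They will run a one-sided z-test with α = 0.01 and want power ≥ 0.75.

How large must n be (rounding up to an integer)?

n = 261

Standardized effect: d = |μ₁ − μ₀| / σ = |4.63 − 4.71| / 0.43 = 0.1860
Set Φ(δ − 2.326) = 0.75; then δ − 2.326 = Φ⁻¹(0.75) = 0.674, giving δ = 3.001.
δ = d·√n ⇒ n = (δ/d)² = (3.001 / 0.1860)² = 260.16.
Round up to the next whole unit.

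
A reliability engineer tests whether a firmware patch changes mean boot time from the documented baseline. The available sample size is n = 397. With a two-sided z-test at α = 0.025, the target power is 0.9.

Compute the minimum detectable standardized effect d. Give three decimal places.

d ≈ 0.177

Need Φ(δ − 2.241) = 0.9, so δ = 2.241 + 1.282 = 3.523.
(The second rejection-region term Φ(−δ − z_{α/2}) is negligible and dropped.)
δ = d·√n ⇒ d = δ/√n = 3.523/√397 = 0.1768.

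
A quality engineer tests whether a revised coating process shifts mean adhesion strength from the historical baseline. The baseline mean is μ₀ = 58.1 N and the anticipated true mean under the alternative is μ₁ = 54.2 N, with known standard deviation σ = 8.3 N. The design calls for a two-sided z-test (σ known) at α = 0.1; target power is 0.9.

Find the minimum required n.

Standardized effect: d = |μ₁ − μ₀| / σ = |54.2 − 58.1| / 8.3 = 0.4699
Set Φ(δ − 1.645) = 0.9; then δ − 1.645 = Φ⁻¹(0.9) = 1.282, giving δ = 2.926.
(The Φ(−δ − z_{α/2}) term is vanishingly small for δ > 0 and is dropped in the standard sample-size formula.)
δ = d·√n ⇒ n = (δ/d)² = (2.926 / 0.4699)² = 38.79.
Rounding up, n = 39.

n = 39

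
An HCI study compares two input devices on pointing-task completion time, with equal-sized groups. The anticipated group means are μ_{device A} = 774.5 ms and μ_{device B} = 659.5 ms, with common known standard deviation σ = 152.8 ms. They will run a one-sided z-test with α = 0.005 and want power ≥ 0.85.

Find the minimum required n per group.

n = 47 per group

Standardized effect: d = |μ_{device A} − μ_{device B}| / σ = |774.5 − 659.5| / 152.8 = 0.7526
Set Φ(δ − 2.576) = 0.85; then δ − 2.576 = Φ⁻¹(0.85) = 1.036, giving δ = 3.612.
δ = d·√(n/2) ⇒ n = 2(δ/d)² = 2 × (3.612 / 0.7526)² = 46.07.
Round up to the next whole unit.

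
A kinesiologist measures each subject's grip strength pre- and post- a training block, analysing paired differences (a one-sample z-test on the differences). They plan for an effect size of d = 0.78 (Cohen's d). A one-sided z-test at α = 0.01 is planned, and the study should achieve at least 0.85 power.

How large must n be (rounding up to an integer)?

Set Φ(δ − 2.326) = 0.85; then δ − 2.326 = Φ⁻¹(0.85) = 1.036, giving δ = 3.363.
δ = d·√n ⇒ n = (δ/d)² = (3.363 / 0.78)² = 18.59.
Rounding up, n = 19.

n = 19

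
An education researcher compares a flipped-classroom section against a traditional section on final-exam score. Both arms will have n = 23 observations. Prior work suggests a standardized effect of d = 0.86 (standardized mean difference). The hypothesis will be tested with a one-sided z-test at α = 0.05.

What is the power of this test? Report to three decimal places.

Power ≈ 0.898

Noncentrality parameter: δ = d·√(n/2) = 0.86 × √(23/2) = 2.9164
Critical value for a one-sided test at α = 0.05: z_α = 1.645.
Power = Φ(δ − 1.645) = Φ(1.272) = 0.8982.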